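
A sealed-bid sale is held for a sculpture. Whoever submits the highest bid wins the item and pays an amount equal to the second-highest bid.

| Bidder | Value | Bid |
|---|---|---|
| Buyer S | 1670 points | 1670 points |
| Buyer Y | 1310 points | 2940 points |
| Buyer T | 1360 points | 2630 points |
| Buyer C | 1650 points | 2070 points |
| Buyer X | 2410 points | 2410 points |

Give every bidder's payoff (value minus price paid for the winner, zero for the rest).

Sorted high to low: Buyer Y 2940 points, then Buyer T 2630 points, then Buyer X 2410 points, then Buyer C 2070 points, then Buyer S 1670 points.
Buyer Y has the top bid and wins; the price is the second-highest bid, 2630 points.
Buyer Y's payoff = 1310 points − 2630 points = -1320 points. All other bidders lose, so their payoff is 0.

Payoffs: Buyer S 0 points, Buyer Y -1320 points, Buyer T 0 points, Buyer C 0 points, Buyer X 0 points.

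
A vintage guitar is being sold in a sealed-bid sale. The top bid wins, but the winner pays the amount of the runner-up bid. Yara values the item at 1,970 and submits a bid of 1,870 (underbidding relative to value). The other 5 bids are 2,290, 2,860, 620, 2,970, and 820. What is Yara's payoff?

Payoff = 0.

Highest competing bid: 2,970.
Yara's bid 1,870 is not the highest, so Yara loses, pays nothing, and earns zero payoff.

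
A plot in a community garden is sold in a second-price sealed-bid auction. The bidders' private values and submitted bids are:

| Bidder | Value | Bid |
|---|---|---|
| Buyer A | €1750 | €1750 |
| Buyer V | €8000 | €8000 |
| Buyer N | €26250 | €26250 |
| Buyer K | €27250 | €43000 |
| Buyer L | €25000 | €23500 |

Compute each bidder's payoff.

Bids in descending order: Buyer K €43000, then Buyer N €26250, then Buyer L €23500, then Buyer V €8000, then Buyer A €1750.
Buyer K has the top bid and wins; the price is the second-highest bid, €26250.
Buyer K's payoff = €27250 − €26250 = €1000. All other bidders lose, so their payoff is 0.

Buyer A €0, Buyer V €0, Buyer N €0, Buyer K €1000, Buyer L €0.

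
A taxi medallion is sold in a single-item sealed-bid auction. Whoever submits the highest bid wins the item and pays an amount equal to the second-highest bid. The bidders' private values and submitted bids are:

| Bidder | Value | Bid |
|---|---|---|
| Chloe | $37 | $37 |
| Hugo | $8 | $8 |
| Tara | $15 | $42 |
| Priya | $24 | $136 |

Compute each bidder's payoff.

Payoffs: Chloe $0, Hugo $0, Tara $0, Priya -$18.

Bids in descending order: Priya $136 > Tara $42 > Chloe $37 > Hugo $8.
Priya has the top bid and wins; the price is the second-highest bid, $42.
Priya's payoff = $24 − $42 = -$18. All other bidders lose, so their payoff is 0.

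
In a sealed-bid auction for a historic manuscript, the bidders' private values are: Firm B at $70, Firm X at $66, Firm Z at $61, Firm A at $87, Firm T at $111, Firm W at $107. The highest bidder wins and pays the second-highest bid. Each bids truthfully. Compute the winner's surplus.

Surplus = $4.

Bids in descending order: Firm T $111 > Firm W $107 > Firm A $87 > Firm B $70 > Firm X $66 > Firm Z $61.
Firm T wins with the top bid and pays the second-highest, $107.
Surplus = $111 − $107 = $4.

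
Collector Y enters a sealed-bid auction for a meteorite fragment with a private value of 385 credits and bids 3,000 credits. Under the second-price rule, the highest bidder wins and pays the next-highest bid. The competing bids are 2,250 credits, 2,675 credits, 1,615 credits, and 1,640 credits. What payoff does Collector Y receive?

Highest competing bid: 2,675 credits.
Collector Y's bid 3,000 credits is the highest overall, so Collector Y wins and pays the second-highest bid, 2,675 credits.
Payoff = value − price = 385 credits − 2,675 credits = -2,290 credits.
Overbidding won the item at a price above value — truthful bidding would have avoided this loss.

Payoff = -2,290 credits.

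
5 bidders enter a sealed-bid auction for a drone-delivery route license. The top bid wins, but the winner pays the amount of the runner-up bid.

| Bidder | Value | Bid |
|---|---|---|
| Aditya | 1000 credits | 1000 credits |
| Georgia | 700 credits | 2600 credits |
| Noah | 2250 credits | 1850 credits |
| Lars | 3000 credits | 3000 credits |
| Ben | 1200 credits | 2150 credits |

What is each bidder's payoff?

Aditya 0 credits, Georgia 0 credits, Noah 0 credits, Lars 400 credits, Ben 0 credits.

Bids in descending order: Lars 3000 credits > Georgia 2600 credits > Ben 2150 credits > Noah 1850 credits > Aditya 1000 credits.
Lars has the top bid and wins; the price is the second-highest bid, 2600 credits.
Lars's payoff = 3000 credits − 2600 credits = 400 credits. All other bidders lose, so their payoff is 0.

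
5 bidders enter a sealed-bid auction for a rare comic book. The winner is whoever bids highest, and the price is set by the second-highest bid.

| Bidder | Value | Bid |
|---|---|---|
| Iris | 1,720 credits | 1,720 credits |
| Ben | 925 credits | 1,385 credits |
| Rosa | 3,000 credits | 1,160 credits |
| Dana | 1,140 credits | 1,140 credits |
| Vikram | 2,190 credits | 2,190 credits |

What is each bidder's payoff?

Ordered from highest: Vikram 2,190 credits, then Iris 1,720 credits, then Ben 1,385 credits, then Rosa 1,160 credits, then Dana 1,140 credits.
Vikram has the top bid and wins; the price is the second-highest bid, 1,720 credits.
Vikram's payoff = 2,190 credits − 1,720 credits = 470 credits. All other bidders lose, so their payoff is 0.

Payoffs: Iris 0 credits, Ben 0 credits, Rosa 0 credits, Dana 0 credits, Vikram 470 credits.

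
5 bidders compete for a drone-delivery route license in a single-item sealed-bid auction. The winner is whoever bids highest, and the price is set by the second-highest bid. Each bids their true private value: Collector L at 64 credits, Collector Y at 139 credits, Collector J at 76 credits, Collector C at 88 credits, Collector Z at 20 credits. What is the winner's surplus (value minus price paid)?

Surplus = 51 credits.

Ordered from highest: Collector Y 139 credits; Collector C 88 credits; Collector J 76 credits; Collector L 64 credits; Collector Z 20 credits.
Collector Y wins with the top bid and pays the second-highest, 88 credits.
Surplus = 139 credits − 88 credits = 51 credits.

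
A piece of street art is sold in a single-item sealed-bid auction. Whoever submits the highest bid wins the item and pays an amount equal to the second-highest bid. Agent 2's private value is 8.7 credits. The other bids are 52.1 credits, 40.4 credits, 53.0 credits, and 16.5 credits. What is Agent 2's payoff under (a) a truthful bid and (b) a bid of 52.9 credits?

The highest competing bid is 53.0 credits.
Bidding truthfully at 8.7 credits: the top bid is 53.0 credits (a rival), so Agent 2 loses. Payoff = 0.0 credits.
Bidding 52.9 credits: the top bid is 53.0 credits (a rival), so Agent 2 loses. Payoff = 0.0 credits.

Truthful: 0.0 credits; alternative: 0.0 credits.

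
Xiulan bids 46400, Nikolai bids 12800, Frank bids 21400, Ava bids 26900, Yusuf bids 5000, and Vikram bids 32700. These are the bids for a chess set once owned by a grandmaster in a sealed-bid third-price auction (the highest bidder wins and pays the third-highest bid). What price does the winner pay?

Price paid: 26900.

Ordered from highest: Xiulan 46400 > Vikram 32700 > Ava 26900 > Frank 21400 > Nikolai 12800 > Yusuf 5000.
Xiulan is the highest bidder, so Xiulan wins.
Under the third-price rule, the price is the third-highest bid: 26900.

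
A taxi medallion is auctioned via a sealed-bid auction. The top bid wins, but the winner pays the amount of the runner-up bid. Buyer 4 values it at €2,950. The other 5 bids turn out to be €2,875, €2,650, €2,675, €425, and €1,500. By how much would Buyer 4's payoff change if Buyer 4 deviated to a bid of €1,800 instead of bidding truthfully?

The highest competing bid is €2,875.
Bidding truthfully at €2,950: Buyer 4 has the top bid, wins, and pays the second-highest bid €2,875. Payoff = €2,950 − €2,875 = €75.
Bidding €1,800: the top bid is €2,875 (a rival), so Buyer 4 loses. Payoff = €0.
Change = €0 − €75 = -€75.

Payoff change: -€75.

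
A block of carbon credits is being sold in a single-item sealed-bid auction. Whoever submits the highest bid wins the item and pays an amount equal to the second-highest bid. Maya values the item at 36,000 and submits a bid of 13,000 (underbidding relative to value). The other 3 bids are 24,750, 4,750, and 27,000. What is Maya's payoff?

Payoff = 0.

Highest competing bid: 27,000.
Maya's bid 13,000 is not the highest, so Maya loses, pays nothing, and earns zero payoff.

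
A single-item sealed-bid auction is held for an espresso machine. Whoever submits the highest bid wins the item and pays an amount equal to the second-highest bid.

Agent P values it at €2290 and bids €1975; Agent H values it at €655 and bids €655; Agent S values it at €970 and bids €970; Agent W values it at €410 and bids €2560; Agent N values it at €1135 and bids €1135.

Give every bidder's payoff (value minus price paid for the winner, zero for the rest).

Ranking the bids: Agent W €2560; Agent P €1975; Agent N €1135; Agent S €970; Agent H €655.
Agent W has the top bid and wins; the price is the second-highest bid, €1975.
Agent W's payoff = €410 − €1975 = -€1565. All other bidders lose, so their payoff is 0.

Agent P €0, Agent H €0, Agent S €0, Agent W -€1565, Agent N €0.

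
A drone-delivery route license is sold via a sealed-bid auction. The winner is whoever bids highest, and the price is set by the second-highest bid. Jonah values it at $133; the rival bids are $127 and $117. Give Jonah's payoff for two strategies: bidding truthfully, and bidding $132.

(a) $6  (b) $6

The highest competing bid is $127.
Bidding truthfully at $133: Jonah has the top bid, wins, and pays the second-highest bid $127. Payoff = $133 − $127 = $6.
Bidding $132: Jonah has the top bid, wins, and pays the second-highest bid $127. Payoff = $133 − $127 = $6.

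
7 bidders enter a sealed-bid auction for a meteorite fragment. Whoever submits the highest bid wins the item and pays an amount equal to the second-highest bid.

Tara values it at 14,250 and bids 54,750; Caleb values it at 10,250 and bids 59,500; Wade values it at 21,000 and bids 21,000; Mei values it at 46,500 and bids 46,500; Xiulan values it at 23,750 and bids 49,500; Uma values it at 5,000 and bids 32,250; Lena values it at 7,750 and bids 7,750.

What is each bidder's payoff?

Bids in descending order: Caleb 59,500 > Tara 54,750 > Xiulan 49,500 > Mei 46,500 > Uma 32,250 > Wade 21,000 > Lena 7,750.
Caleb has the top bid and wins; the price is the second-highest bid, 54,750.
Caleb's payoff = 10,250 − 54,750 = -44,500. All other bidders lose, so their payoff is 0.

Tara 0, Caleb -44,500, Wade 0, Mei 0, Xiulan 0, Uma 0, Lena 0.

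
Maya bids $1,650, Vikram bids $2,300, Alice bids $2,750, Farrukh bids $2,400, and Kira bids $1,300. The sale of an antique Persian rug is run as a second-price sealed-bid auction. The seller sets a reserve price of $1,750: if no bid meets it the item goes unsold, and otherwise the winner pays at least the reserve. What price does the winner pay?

Sorted high to low: Alice $2,750, then Farrukh $2,400, then Vikram $2,300, then Maya $1,650, then Kira $1,300.
Alice has the highest bid, so Alice wins.
The second-highest bid is $2,400, which exceeds the reserve, so that sets the price.

The winner pays $2,400.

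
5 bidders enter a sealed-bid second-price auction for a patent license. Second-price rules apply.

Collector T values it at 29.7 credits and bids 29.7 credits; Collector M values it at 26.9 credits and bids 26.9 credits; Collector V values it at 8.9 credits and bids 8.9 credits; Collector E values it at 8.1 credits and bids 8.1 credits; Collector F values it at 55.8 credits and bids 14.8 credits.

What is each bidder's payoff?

Ranking the bids: Collector T 29.7 credits, then Collector M 26.9 credits, then Collector F 14.8 credits, then Collector V 8.9 credits, then Collector E 8.1 credits.
Collector T has the top bid and wins; the price is the second-highest bid, 26.9 credits.
Collector T's payoff = 29.7 credits − 26.9 credits = 2.8 credits. All other bidders lose, so their payoff is 0.

Payoffs: Collector T 2.8 credits, Collector M 0.0 credits, Collector V 0.0 credits, Collector E 0.0 credits, Collector F 0.0 credits.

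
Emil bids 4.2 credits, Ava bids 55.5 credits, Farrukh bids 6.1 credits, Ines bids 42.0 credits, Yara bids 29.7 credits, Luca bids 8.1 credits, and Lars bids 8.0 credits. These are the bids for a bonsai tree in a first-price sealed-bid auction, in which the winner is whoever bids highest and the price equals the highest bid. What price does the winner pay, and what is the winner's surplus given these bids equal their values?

The winner pays 55.5 credits for a surplus of 0.0 credits.

Ordered from highest: Ava 55.5 credits, then Ines 42.0 credits, then Yara 29.7 credits, then Luca 8.1 credits, then Lars 8.0 credits, then Farrukh 6.1 credits, then Emil 4.2 credits.
Ava is the highest bidder, so Ava wins.
Under the first-price rule, the price is the highest bid: 55.5 credits.
Surplus = 55.5 credits − 55.5 credits = 0.0 credits.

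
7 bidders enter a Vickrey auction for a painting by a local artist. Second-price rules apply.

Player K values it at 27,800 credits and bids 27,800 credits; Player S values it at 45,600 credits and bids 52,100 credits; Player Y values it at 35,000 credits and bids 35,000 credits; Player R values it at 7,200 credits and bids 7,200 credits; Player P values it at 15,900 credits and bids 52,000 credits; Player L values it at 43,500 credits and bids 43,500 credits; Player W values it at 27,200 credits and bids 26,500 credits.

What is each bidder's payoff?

Bids in descending order: Player S 52,100 credits, then Player P 52,000 credits, then Player L 43,500 credits, then Player Y 35,000 credits, then Player K 27,800 credits, then Player W 26,500 credits, then Player R 7,200 credits.
Player S has the top bid and wins; the price is the second-highest bid, 52,000 credits.
Player S's payoff = 45,600 credits − 52,000 credits = -6,400 credits. All other bidders lose, so their payoff is 0.

Player K 0 credits, Player S -6,400 credits, Player Y 0 credits, Player R 0 credits, Player P 0 credits, Player L 0 credits, Player W 0 credits.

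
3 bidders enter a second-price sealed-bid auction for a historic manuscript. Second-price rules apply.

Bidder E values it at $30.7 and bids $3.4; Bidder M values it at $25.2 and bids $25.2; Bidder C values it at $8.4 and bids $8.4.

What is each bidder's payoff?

Bidder E $0.0, Bidder M $16.8, Bidder C $0.0.

Sorted high to low: Bidder M $25.2 > Bidder C $8.4 > Bidder E $3.4.
Bidder M has the top bid and wins; the price is the second-highest bid, $8.4.
Bidder M's payoff = $25.2 − $8.4 = $16.8. All other bidders lose, so their payoff is 0.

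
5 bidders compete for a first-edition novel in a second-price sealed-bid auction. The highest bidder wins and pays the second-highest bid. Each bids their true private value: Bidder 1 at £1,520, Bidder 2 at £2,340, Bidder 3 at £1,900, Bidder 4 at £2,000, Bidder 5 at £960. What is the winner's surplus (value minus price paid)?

£340

Bids in descending order: Bidder 2 £2,340, then Bidder 4 £2,000, then Bidder 3 £1,900, then Bidder 1 £1,520, then Bidder 5 £960.
Bidder 2 wins with the top bid and pays the second-highest, £2,000.
Surplus = £2,340 − £2,000 = £340.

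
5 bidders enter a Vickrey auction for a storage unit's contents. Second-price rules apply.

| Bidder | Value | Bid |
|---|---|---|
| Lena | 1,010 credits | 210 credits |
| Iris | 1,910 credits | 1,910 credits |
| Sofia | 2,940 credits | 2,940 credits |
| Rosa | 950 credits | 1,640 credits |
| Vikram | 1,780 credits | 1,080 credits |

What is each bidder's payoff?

Payoffs: Lena 0 credits, Iris 0 credits, Sofia 1,030 credits, Rosa 0 credits, Vikram 0 credits.

Ordered from highest: Sofia 2,940 credits, then Iris 1,910 credits, then Rosa 1,640 credits, then Vikram 1,080 credits, then Lena 210 credits.
Sofia has the top bid and wins; the price is the second-highest bid, 1,910 credits.
Sofia's payoff = 2,940 credits − 1,910 credits = 1,030 credits. All other bidders lose, so their payoff is 0.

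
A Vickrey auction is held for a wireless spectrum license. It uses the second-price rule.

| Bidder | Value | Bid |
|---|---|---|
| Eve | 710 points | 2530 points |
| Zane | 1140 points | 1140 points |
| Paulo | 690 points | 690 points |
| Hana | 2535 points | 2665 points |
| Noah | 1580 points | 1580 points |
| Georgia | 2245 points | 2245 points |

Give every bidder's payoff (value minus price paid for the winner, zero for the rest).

Payoffs: Eve 0 points, Zane 0 points, Paulo 0 points, Hana 5 points, Noah 0 points, Georgia 0 points.

Bids in descending order: Hana 2665 points, then Eve 2530 points, then Georgia 2245 points, then Noah 1580 points, then Zane 1140 points, then Paulo 690 points.
Hana has the top bid and wins; the price is the second-highest bid, 2530 points.
Hana's payoff = 2535 points − 2530 points = 5 points. All other bidders lose, so their payoff is 0.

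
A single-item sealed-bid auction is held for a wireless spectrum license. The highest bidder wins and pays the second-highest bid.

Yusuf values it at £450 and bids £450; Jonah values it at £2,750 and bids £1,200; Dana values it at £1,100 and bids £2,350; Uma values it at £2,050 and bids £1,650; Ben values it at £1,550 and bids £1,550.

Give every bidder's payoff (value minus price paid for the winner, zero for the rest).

Bids in descending order: Dana £2,350 > Uma £1,650 > Ben £1,550 > Jonah £1,200 > Yusuf £450.
Dana has the top bid and wins; the price is the second-highest bid, £1,650.
Dana's payoff = £1,100 − £1,650 = -£550. All other bidders lose, so their payoff is 0.

Yusuf £0, Jonah £0, Dana -£550, Uma £0, Ben £0.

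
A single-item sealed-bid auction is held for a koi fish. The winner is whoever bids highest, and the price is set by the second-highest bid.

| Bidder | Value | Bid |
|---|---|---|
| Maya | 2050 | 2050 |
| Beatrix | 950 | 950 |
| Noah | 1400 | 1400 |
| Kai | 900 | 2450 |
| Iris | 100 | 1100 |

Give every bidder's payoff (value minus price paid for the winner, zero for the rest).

Sorted high to low: Kai 2450; Maya 2050; Noah 1400; Iris 1100; Beatrix 950.
Kai has the top bid and wins; the price is the second-highest bid, 2050.
Kai's payoff = 900 − 2050 = -1150. All other bidders lose, so their payoff is 0.

Maya 0, Beatrix 0, Noah 0, Kai -1150, Iris 0.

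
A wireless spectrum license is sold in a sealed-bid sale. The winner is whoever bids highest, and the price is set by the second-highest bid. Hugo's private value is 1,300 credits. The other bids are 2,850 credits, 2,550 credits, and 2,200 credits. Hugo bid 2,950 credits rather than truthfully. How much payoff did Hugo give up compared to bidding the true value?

1,550 credits

The highest competing bid is 2,850 credits.
Bidding truthfully at 1,300 credits: the top bid is 2,850 credits (a rival), so Hugo loses. Payoff = 0 credits.
Bidding 2,950 credits: Hugo has the top bid, wins, and pays the second-highest bid 2,850 credits. Payoff = 1,300 credits − 2,850 credits = -1,550 credits.
Regret = truthful payoff − actual payoff = 0 credits − -1,550 credits = 1,550 credits.
Deviating from a truthful bid can only lose payoff in a second-price auction — never gain.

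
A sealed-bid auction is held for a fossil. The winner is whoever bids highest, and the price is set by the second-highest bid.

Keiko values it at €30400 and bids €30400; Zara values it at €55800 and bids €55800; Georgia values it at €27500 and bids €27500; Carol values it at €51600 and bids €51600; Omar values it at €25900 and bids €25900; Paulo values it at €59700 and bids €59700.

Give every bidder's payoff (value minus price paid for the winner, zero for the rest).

Keiko €0, Zara €0, Georgia €0, Carol €0, Omar €0, Paulo €3900.

Sorted high to low: Paulo €59700 > Zara €55800 > Carol €51600 > Keiko €30400 > Georgia €27500 > Omar €25900.
Paulo has the top bid and wins; the price is the second-highest bid, €55800.
Paulo's payoff = €59700 − €55800 = €3900. All other bidders lose, so their payoff is 0.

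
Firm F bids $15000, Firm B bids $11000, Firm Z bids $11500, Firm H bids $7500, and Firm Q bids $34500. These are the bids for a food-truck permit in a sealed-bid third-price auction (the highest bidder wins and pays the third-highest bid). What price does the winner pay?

$11500

Bids in descending order: Firm Q $34500, then Firm F $15000, then Firm Z $11500, then Firm B $11000, then Firm H $7500.
Firm Q is the highest bidder, so Firm Q wins.
Under the third-price rule, the price is the third-highest bid: $11500.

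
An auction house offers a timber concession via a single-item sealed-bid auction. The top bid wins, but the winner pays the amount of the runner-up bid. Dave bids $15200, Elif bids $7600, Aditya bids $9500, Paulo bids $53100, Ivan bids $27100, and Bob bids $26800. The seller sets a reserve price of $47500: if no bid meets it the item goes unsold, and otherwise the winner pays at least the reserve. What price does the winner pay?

$47500

Sorted high to low: Paulo $53100, then Ivan $27100, then Bob $26800, then Dave $15200, then Aditya $9500, then Elif $7600.
Paulo has the highest bid, so Paulo wins.
The second-highest bid is $27100, but the reserve $47500 is higher, so the price is the reserve.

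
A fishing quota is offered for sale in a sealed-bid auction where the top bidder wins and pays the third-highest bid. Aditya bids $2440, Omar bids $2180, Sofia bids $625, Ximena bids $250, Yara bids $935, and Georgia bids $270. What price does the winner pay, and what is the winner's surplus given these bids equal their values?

Price $935; surplus $1505.

Ranking the bids: Aditya $2440, then Omar $2180, then Yara $935, then Sofia $625, then Georgia $270, then Ximena $250.
Aditya is the highest bidder, so Aditya wins.
Under the third-price rule, the price is the third-highest bid: $935.
Surplus = $2440 − $935 = $1505.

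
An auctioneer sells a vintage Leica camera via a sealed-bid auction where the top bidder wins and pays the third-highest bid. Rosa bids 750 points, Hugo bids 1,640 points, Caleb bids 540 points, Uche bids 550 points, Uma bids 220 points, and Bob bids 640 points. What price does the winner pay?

Ranking the bids: Hugo 1,640 points; Rosa 750 points; Bob 640 points; Uche 550 points; Caleb 540 points; Uma 220 points.
Hugo is the highest bidder, so Hugo wins.
Under the third-price rule, the price is the third-highest bid: 640 points.

The winner pays 640 points.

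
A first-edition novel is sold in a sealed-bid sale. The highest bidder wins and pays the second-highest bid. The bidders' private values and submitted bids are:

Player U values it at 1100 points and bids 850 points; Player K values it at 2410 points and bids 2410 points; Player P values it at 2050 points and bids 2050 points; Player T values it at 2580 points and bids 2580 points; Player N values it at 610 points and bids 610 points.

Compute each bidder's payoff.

Ranking the bids: Player T 2580 points, then Player K 2410 points, then Player P 2050 points, then Player U 850 points, then Player N 610 points.
Player T has the top bid and wins; the price is the second-highest bid, 2410 points.
Player T's payoff = 2580 points − 2410 points = 170 points. All other bidders lose, so their payoff is 0.

Player U 0 points, Player K 0 points, Player P 0 points, Player T 170 points, Player N 0 points.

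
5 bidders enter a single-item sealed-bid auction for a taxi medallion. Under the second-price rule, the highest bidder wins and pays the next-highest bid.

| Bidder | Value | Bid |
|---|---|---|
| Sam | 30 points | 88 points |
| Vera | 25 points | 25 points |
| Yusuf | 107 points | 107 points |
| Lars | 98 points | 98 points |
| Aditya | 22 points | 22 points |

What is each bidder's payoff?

Bids in descending order: Yusuf 107 points; Lars 98 points; Sam 88 points; Vera 25 points; Aditya 22 points.
Yusuf has the top bid and wins; the price is the second-highest bid, 98 points.
Yusuf's payoff = 107 points − 98 points = 9 points. All other bidders lose, so their payoff is 0.

Sam 0 points, Vera 0 points, Yusuf 9 points, Lars 0 points, Aditya 0 points.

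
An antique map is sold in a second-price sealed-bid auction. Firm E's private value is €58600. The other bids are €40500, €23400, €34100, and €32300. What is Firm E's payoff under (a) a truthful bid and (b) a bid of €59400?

The highest competing bid is €40500.
Bidding truthfully at €58600: Firm E has the top bid, wins, and pays the second-highest bid €40500. Payoff = €58600 − €40500 = €18100.
Bidding €59400: Firm E has the top bid, wins, and pays the second-highest bid €40500. Payoff = €58600 − €40500 = €18100.

Truthful: €18100; alternative: €18100.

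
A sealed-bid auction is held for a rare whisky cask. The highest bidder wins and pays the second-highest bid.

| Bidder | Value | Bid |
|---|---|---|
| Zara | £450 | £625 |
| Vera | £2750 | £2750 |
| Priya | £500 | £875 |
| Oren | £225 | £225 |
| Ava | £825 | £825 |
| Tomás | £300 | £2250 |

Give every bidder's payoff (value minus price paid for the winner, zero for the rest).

Zara £0, Vera £500, Priya £0, Oren £0, Ava £0, Tomás £0.

Ordered from highest: Vera £2750 > Tomás £2250 > Priya £875 > Ava £825 > Zara £625 > Oren £225.
Vera has the top bid and wins; the price is the second-highest bid, £2250.
Vera's payoff = £2750 − £2250 = £500. All other bidders lose, so their payoff is 0.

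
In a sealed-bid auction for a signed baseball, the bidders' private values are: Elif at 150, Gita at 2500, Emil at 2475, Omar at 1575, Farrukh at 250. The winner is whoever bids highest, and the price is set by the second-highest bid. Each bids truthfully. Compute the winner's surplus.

25

Ranking the bids: Gita 2500, then Emil 2475, then Omar 1575, then Farrukh 250, then Elif 150.
Gita wins with the top bid and pays the second-highest, 2475.
Surplus = 2500 − 2475 = 25.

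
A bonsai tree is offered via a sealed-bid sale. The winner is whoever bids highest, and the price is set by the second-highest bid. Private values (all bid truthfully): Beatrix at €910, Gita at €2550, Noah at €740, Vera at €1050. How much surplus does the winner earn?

Bids in descending order: Gita €2550 > Vera €1050 > Beatrix €910 > Noah €740.
Gita wins with the top bid and pays the second-highest, €1050.
Surplus = €2550 − €1050 = €1500.

Winner's surplus: €1500.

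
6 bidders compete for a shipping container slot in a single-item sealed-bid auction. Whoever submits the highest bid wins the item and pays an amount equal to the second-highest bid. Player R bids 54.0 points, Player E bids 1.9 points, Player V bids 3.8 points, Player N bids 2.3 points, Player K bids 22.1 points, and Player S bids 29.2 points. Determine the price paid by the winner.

29.2 points

Ordered from highest: Player R 54.0 points; Player S 29.2 points; Player K 22.1 points; Player V 3.8 points; Player N 2.3 points; Player E 1.9 points.
Player R has the highest bid, so Player R wins.
The second-highest bid is 29.2 points, so that is what Player R pays.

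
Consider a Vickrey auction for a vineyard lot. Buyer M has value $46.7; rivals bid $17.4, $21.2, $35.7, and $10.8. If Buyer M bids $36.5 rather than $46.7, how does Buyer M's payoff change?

$0.0

The highest competing bid is $35.7.
Bidding truthfully at $46.7: Buyer M has the top bid, wins, and pays the second-highest bid $35.7. Payoff = $46.7 − $35.7 = $11.0.
Bidding $36.5: Buyer M has the top bid, wins, and pays the second-highest bid $35.7. Payoff = $46.7 − $35.7 = $11.0.
Change = $11.0 − $11.0 = $0.0.
The bid only affects whether you win, not the price — here both bids land on the same side of the top rival bid, so the deviation is payoff-neutral.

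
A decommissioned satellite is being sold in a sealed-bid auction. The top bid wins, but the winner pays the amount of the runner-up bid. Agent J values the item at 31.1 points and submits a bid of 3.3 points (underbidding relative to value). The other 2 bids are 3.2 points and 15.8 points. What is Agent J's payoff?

Highest competing bid: 15.8 points.
Agent J's bid 3.3 points is not the highest, so Agent J loses, pays nothing, and earns zero payoff.

0.0 points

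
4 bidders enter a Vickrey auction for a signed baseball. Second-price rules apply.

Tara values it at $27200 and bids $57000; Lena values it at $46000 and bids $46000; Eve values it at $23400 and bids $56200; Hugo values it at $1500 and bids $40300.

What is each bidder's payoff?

Bids in descending order: Tara $57000 > Eve $56200 > Lena $46000 > Hugo $40300.
Tara has the top bid and wins; the price is the second-highest bid, $56200.
Tara's payoff = $27200 − $56200 = -$29000. All other bidders lose, so their payoff is 0.

Tara -$29000, Lena $0, Eve $0, Hugo $0.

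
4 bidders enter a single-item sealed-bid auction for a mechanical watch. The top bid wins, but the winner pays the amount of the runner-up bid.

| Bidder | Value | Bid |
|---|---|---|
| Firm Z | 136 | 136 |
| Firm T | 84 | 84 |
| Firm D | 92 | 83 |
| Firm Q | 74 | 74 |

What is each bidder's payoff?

Sorted high to low: Firm Z 136; Firm T 84; Firm D 83; Firm Q 74.
Firm Z has the top bid and wins; the price is the second-highest bid, 84.
Firm Z's payoff = 136 − 84 = 52. All other bidders lose, so their payoff is 0.

Payoffs: Firm Z 52, Firm T 0, Firm D 0, Firm Q 0.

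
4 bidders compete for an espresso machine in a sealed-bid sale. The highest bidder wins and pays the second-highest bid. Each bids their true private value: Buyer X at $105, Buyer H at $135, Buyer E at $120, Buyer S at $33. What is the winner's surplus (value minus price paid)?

Sorted high to low: Buyer H $135; Buyer E $120; Buyer X $105; Buyer S $33.
Buyer H wins with the top bid and pays the second-highest, $120.
Surplus = $135 − $120 = $15.

Surplus = $15.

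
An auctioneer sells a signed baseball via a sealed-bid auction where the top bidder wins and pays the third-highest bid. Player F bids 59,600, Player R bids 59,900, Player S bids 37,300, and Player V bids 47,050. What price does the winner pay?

Price paid: 47,050.

Bids in descending order: Player R 59,900, then Player F 59,600, then Player V 47,050, then Player S 37,300.
Player R is the highest bidder, so Player R wins.
Under the third-price rule, the price is the third-highest bid: 47,050.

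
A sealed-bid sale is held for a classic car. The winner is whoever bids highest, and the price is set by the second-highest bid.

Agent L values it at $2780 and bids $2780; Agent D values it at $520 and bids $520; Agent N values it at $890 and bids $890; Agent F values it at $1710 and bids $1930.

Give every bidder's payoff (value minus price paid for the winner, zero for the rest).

Agent L $850, Agent D $0, Agent N $0, Agent F $0.

Ordered from highest: Agent L $2780 > Agent F $1930 > Agent N $890 > Agent D $520.
Agent L has the top bid and wins; the price is the second-highest bid, $1930.
Agent L's payoff = $2780 − $1930 = $850. All other bidders lose, so their payoff is 0.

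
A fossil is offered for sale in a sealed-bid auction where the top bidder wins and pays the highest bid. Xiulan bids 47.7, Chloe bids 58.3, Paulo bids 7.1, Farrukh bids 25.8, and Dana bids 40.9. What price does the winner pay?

Ranking the bids: Chloe 58.3; Xiulan 47.7; Dana 40.9; Farrukh 25.8; Paulo 7.1.
Chloe is the highest bidder, so Chloe wins.
Under the first-price rule, the price is the highest bid: 58.3.

Price paid: 58.3.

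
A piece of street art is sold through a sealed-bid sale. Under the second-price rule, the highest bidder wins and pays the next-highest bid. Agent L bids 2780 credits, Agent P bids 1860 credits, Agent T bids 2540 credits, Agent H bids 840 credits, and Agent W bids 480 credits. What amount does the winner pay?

Ordered from highest: Agent L 2780 credits, then Agent T 2540 credits, then Agent P 1860 credits, then Agent H 840 credits, then Agent W 480 credits.
Agent L has the highest bid, so Agent L wins.
The second-highest bid is 2540 credits, so that is what Agent L pays.

2540 credits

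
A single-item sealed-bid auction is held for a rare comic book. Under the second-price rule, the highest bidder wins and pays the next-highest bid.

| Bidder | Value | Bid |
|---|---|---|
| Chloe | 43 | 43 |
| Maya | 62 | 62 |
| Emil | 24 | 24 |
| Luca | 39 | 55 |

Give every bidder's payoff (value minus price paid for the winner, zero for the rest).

Ranking the bids: Maya 62 > Luca 55 > Chloe 43 > Emil 24.
Maya has the top bid and wins; the price is the second-highest bid, 55.
Maya's payoff = 62 − 55 = 7. All other bidders lose, so their payoff is 0.

Chloe 0, Maya 7, Emil 0, Luca 0.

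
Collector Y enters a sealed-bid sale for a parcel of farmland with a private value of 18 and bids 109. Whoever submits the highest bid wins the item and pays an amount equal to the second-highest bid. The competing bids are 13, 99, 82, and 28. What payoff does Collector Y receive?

Highest competing bid: 99.
Collector Y's bid 109 is the highest overall, so Collector Y wins and pays the second-highest bid, 99.
Payoff = value − price = 18 − 99 = -81.
Overbidding won the item at a price above value — truthful bidding would have avoided this loss.

Collector Y's payoff: -81.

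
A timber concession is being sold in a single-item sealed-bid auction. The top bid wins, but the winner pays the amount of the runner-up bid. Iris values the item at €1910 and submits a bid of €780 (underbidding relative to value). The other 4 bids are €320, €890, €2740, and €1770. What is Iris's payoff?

Highest competing bid: €2740.
Iris's bid €780 is not the highest, so Iris loses, pays nothing, and earns zero payoff.

€0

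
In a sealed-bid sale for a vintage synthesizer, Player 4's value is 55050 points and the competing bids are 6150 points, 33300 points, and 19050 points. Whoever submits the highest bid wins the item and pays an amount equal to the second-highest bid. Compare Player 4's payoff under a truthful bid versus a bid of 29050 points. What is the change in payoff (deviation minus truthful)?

The highest competing bid is 33300 points.
Bidding truthfully at 55050 points: Player 4 has the top bid, wins, and pays the second-highest bid 33300 points. Payoff = 55050 points − 33300 points = 21750 points.
Bidding 29050 points: the top bid is 33300 points (a rival), so Player 4 loses. Payoff = 0 points.
Change = 0 points − 21750 points = -21750 points.
This is the dominant-strategy logic: truthful bidding weakly beats any alternative.

Payoff change: -21750 points.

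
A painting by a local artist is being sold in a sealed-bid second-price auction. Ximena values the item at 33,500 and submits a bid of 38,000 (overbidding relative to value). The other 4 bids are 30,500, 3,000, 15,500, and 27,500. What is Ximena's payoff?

Highest competing bid: 30,500.
Ximena's bid 38,000 is the highest overall, so Ximena wins and pays the second-highest bid, 30,500.
Payoff = value − price = 33,500 − 30,500 = 3,000.

Payoff = 3,000.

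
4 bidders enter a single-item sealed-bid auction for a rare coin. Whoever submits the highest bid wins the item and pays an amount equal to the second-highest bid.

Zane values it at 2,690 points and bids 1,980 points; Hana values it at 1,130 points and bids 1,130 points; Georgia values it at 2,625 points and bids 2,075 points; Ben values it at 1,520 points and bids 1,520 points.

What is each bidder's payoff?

Sorted high to low: Georgia 2,075 points > Zane 1,980 points > Ben 1,520 points > Hana 1,130 points.
Georgia has the top bid and wins; the price is the second-highest bid, 1,980 points.
Georgia's payoff = 2,625 points − 1,980 points = 645 points. All other bidders lose, so their payoff is 0.

Payoffs: Zane 0 points, Hana 0 points, Georgia 645 points, Ben 0 points.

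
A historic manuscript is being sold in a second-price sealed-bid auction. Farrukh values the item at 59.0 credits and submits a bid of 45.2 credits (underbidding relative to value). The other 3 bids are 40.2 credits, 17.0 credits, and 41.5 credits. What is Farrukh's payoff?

Highest competing bid: 41.5 credits.
Farrukh's bid 45.2 credits is the highest overall, so Farrukh wins and pays the second-highest bid, 41.5 credits.
Payoff = value − price = 59.0 credits − 41.5 credits = 17.5 credits.

17.5 credits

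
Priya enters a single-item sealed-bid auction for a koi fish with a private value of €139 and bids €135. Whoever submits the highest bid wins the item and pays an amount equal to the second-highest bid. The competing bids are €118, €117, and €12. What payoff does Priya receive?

Highest competing bid: €118.
Priya's bid €135 is the highest overall, so Priya wins and pays the second-highest bid, €118.
Payoff = value − price = €139 − €118 = €21.

Payoff = €21.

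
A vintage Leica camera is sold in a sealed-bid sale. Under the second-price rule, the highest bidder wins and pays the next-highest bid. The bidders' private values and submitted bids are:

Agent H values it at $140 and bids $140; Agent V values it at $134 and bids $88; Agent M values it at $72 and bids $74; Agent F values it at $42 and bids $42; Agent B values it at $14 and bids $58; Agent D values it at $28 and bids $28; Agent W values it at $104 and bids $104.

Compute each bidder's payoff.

Payoffs: Agent H $36, Agent V $0, Agent M $0, Agent F $0, Agent B $0, Agent D $0, Agent W $0.

Ordered from highest: Agent H $140; Agent W $104; Agent V $88; Agent M $74; Agent B $58; Agent F $42; Agent D $28.
Agent H has the top bid and wins; the price is the second-highest bid, $104.
Agent H's payoff = $140 − $104 = $36. All other bidders lose, so their payoff is 0.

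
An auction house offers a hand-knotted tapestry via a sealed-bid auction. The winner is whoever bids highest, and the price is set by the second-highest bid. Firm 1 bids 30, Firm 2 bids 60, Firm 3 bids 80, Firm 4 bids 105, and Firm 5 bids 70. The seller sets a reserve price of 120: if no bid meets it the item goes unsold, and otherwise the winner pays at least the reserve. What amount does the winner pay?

Sorted high to low: Firm 4 105; Firm 3 80; Firm 5 70; Firm 2 60; Firm 1 30.
The top bid 105 is below the reserve 120, so the item goes unsold and nothing is paid.

unsold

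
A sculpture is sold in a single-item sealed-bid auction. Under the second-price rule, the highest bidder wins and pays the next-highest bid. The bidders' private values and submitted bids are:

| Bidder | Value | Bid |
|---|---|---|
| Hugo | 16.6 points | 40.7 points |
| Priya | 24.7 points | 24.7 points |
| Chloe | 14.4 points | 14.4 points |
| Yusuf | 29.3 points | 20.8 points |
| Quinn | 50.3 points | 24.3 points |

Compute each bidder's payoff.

Payoffs: Hugo -8.1 points, Priya 0.0 points, Chloe 0.0 points, Yusuf 0.0 points, Quinn 0.0 points.

Ranking the bids: Hugo 40.7 points, then Priya 24.7 points, then Quinn 24.3 points, then Yusuf 20.8 points, then Chloe 14.4 points.
Hugo has the top bid and wins; the price is the second-highest bid, 24.7 points.
Hugo's payoff = 16.6 points − 24.7 points = -8.1 points. All other bidders lose, so their payoff is 0.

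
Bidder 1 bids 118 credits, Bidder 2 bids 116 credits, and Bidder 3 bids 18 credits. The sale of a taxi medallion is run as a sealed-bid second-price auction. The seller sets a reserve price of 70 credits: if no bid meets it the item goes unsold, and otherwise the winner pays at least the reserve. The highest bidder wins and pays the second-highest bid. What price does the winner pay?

Ranking the bids: Bidder 1 118 credits, then Bidder 2 116 credits, then Bidder 3 18 credits.
Bidder 1 has the highest bid, so Bidder 1 wins.
The second-highest bid is 116 credits, which exceeds the reserve, so that sets the price.

116 credits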